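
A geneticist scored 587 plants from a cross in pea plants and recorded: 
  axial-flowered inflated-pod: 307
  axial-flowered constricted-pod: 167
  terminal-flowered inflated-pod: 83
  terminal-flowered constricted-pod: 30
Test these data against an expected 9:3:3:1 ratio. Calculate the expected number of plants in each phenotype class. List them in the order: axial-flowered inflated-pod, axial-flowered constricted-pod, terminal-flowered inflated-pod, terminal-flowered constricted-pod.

The 9:3:3:1 ratio has 16 parts, so with N = 587 the expected counts are:
  axial-flowered inflated-pod: 587 × 9/16 = 330.1875
  axial-flowered constricted-pod: 587 × 3/16 = 110.0625
  terminal-flowered inflated-pod: 587 × 3/16 = 110.0625
  terminal-flowered constricted-pod: 587 × 1/16 = 36.6875

330.1875, 110.0625, 110.0625, 36.6875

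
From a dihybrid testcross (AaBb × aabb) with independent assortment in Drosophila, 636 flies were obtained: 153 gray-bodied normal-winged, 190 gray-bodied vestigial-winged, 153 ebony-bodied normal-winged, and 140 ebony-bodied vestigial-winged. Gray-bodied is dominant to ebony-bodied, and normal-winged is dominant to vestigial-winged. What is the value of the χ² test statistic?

8.767

A dihybrid testcross with independent assortment gives a 1:1:1:1 ratio.
Total ratio parts = 4. Expected numbers out of 636:
  gray-bodied normal-winged: 636 × 1/4 = 159
  gray-bodied vestigial-winged: 636 × 1/4 = 159
  ebony-bodied normal-winged: 636 × 1/4 = 159
  ebony-bodied vestigial-winged: 636 × 1/4 = 159
χ² = Σ (O − E)² / E
  gray-bodied normal-winged: (153 − 159)² / 159 = 0.2264
  gray-bodied vestigial-winged: (190 − 159)² / 159 = 6.0440
  ebony-bodied normal-winged: (153 − 159)² / 159 = 0.2264
  ebony-bodied vestigial-winged: (140 − 159)² / 159 = 2.2704
χ² = 0.2264 + 6.0440 + 0.2264 + 2.2704 = 8.7672 ≈ 8.767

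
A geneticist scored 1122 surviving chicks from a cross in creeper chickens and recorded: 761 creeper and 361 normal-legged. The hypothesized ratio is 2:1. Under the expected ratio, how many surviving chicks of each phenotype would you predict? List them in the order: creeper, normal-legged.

748, 374

Expected counts for N = 1122 under a 2:1 ratio (total parts = 3):
  creeper: 1122 × 2/3 = 748
  normal-legged: 1122 × 1/3 = 374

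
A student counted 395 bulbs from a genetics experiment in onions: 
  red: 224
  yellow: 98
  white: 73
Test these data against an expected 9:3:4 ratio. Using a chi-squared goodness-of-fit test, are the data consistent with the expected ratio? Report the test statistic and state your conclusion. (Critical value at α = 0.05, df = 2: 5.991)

Expected counts for N = 395 under a 9:3:4 ratio (total parts = 16):
  red: 395 × 9/16 = 222.1875
  yellow: 395 × 3/16 = 74.0625
  white: 395 × 4/16 = 98.75
χ² = Σ (O − E)² / E
  red: (224 − 222.1875)² / 222.1875 = 0.0148
  yellow: (98 − 74.0625)² / 74.0625 = 7.7368
  white: (73 − 98.75)² / 98.75 = 6.7146
χ² = 0.0148 + 7.7368 + 6.7146 = 14.4662 ≈ 14.466
Degrees of freedom = 3 − 1 = 2; critical value at α = 0.05 is 5.991.
Since 14.466 > 5.991, we reject the null hypothesis — the data do not fit the 9:3:4 ratio.

14.466; not consistent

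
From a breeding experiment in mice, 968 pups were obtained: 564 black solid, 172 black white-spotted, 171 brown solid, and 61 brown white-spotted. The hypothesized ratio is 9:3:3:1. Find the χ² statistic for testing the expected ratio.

Under the 9:3:3:1 hypothesis (Σ ratio = 16, N = 968):
  black solid: 968 × 9/16 = 544.5
  black white-spotted: 968 × 3/16 = 181.5
  brown solid: 968 × 3/16 = 181.5
  brown white-spotted: 968 × 1/16 = 60.5
χ² = Σ (O − E)² / E
  black solid: (564 − 544.5)² / 544.5 = 0.6983
  black white-spotted: (172 − 181.5)² / 181.5 = 0.4972
  brown solid: (171 − 181.5)² / 181.5 = 0.6074
  brown white-spotted: (61 − 60.5)² / 60.5 = 0.0041
χ² = 0.6983 + 0.4972 + 0.6074 + 0.0041 = 1.807

1.807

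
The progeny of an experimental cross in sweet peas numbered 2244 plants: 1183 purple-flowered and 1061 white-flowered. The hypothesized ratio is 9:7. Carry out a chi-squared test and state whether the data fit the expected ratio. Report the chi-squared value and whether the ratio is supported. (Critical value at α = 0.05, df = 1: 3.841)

The 9:7 ratio has 16 parts, so with N = 2244 the expected counts are:
  purple-flowered: 2244 × 9/16 = 1262.25
  white-flowered: 2244 × 7/16 = 981.75
χ² = Σ (O − E)² / E
  purple-flowered: (1183 − 1262.25)² / 1262.25 = 4.9757
  white-flowered: (1061 − 981.75)² / 981.75 = 6.3973
χ² = 4.9757 + 6.3973 = 11.373
Degrees of freedom = 2 − 1 = 1; critical value at α = 0.05 is 3.841.
Since 11.373 > 3.841, we reject the null hypothesis — the data do not fit the 9:7 ratio.

11.373; not consistent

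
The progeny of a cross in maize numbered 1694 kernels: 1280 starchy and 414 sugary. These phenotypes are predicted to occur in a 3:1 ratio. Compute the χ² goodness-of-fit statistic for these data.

Total ratio parts = 4. Expected numbers out of 1694:
  starchy: 1694 × 3/4 = 1270.5
  sugary: 1694 × 1/4 = 423.5
χ² = Σ (O − E)² / E
  starchy: (1280 − 1270.5)² / 1270.5 = 0.0710
  sugary: (414 − 423.5)² / 423.5 = 0.2131
χ² = 0.0710 + 0.2131 = 0.2841 ≈ 0.284

0.284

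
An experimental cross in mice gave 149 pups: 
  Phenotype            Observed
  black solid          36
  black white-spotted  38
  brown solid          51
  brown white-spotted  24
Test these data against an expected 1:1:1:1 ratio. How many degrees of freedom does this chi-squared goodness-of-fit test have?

A goodness-of-fit test with 4 phenotype classes has df = 4 − 1 = 3.

3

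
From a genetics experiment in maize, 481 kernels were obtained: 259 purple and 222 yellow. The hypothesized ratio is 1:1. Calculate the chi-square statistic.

2.846

The 1:1 ratio has 2 parts, so with N = 481 the expected counts are:
  purple: 481 × 1/2 = 240.5
  yellow: 481 × 1/2 = 240.5
χ² = Σ (O − E)² / E
  purple: (259 − 240.5)² / 240.5 = 1.4231
  yellow: (222 − 240.5)² / 240.5 = 1.4231
χ² = 1.4231 + 1.4231 = 2.8462 ≈ 2.846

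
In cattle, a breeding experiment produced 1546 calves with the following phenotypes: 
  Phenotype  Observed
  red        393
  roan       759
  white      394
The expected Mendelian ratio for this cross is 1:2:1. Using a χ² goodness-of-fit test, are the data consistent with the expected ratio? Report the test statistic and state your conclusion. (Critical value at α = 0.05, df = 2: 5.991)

0.508; consistent

Total ratio parts = 4. Expected numbers out of 1546:
  red: 1546 × 1/4 = 386.5
  roan: 1546 × 2/4 = 773
  white: 1546 × 1/4 = 386.5
χ² = Σ (O − E)² / E
  red: (393 − 386.5)² / 386.5 = 0.1093
  roan: (759 − 773)² / 773 = 0.2536
  white: (394 − 386.5)² / 386.5 = 0.1455
χ² = 0.1093 + 0.2536 + 0.1455 = 0.5084 ≈ 0.508
Degrees of freedom = 3 − 1 = 2; critical value at α = 0.05 is 5.991.
Since 0.508 < 5.991, we fail to reject the null hypothesis — the data are consistent with the 1:2:1 ratio.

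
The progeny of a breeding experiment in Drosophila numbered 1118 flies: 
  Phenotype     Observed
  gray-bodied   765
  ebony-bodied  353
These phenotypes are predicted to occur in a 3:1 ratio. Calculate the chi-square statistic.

Under the 3:1 hypothesis (Σ ratio = 4, N = 1118):
  gray-bodied: 1118 × 3/4 = 838.5
  ebony-bodied: 1118 × 1/4 = 279.5
χ² = Σ (O − E)² / E
  gray-bodied: (765 − 838.5)² / 838.5 = 6.4428
  ebony-bodied: (353 − 279.5)² / 279.5 = 19.3283
χ² = 6.4428 + 19.3283 = 25.7711 ≈ 25.771

25.771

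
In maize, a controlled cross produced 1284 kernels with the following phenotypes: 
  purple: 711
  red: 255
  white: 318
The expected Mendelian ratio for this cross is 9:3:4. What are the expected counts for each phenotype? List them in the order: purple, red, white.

722.25, 240.75, 321

The 9:3:4 ratio has 16 parts, so with N = 1284 the expected counts are:
  purple: 1284 × 9/16 = 722.25
  red: 1284 × 3/16 = 240.75
  white: 1284 × 4/16 = 321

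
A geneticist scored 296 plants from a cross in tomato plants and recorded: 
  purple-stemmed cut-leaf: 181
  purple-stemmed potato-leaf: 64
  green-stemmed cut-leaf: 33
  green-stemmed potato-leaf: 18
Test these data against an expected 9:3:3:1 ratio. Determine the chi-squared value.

11.700

Under the 9:3:3:1 hypothesis (Σ ratio = 16, N = 296):
  purple-stemmed cut-leaf: 296 × 9/16 = 166.5
  purple-stemmed potato-leaf: 296 × 3/16 = 55.5
  green-stemmed cut-leaf: 296 × 3/16 = 55.5
  green-stemmed potato-leaf: 296 × 1/16 = 18.5
χ² = Σ (O − E)² / E
  purple-stemmed cut-leaf: (181 − 166.5)² / 166.5 = 1.2628
  purple-stemmed potato-leaf: (64 − 55.5)² / 55.5 = 1.3018
  green-stemmed cut-leaf: (33 − 55.5)² / 55.5 = 9.1216
  green-stemmed potato-leaf: (18 − 18.5)² / 18.5 = 0.0135
χ² = 1.2628 + 1.3018 + 9.1216 + 0.0135 = 11.6997 ≈ 11.700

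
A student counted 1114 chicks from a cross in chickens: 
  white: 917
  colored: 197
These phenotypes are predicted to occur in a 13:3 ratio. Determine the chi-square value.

0.831

Under the 13:3 hypothesis (Σ ratio = 16, N = 1114):
  white: 1114 × 13/16 = 905.125
  colored: 1114 × 3/16 = 208.875
χ² = Σ (O − E)² / E
  white: (917 − 905.125)² / 905.125 = 0.1558
  colored: (197 − 208.875)² / 208.875 = 0.6751
χ² = 0.1558 + 0.6751 = 0.8309 ≈ 0.831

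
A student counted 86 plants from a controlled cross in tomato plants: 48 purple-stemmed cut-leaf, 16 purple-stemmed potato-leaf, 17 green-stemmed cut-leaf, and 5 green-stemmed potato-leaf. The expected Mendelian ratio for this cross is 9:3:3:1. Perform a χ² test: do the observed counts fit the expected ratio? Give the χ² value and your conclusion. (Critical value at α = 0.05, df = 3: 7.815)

0.078; consistent

Under the 9:3:3:1 hypothesis (Σ ratio = 16, N = 86):
  purple-stemmed cut-leaf: 86 × 9/16 = 48.375
  purple-stemmed potato-leaf: 86 × 3/16 = 16.125
  green-stemmed cut-leaf: 86 × 3/16 = 16.125
  green-stemmed potato-leaf: 86 × 1/16 = 5.375
χ² = Σ (O − E)² / E
  purple-stemmed cut-leaf: (48 − 48.375)² / 48.375 = 0.0029
  purple-stemmed potato-leaf: (16 − 16.125)² / 16.125 = 0.0010
  green-stemmed cut-leaf: (17 − 16.125)² / 16.125 = 0.0475
  green-stemmed potato-leaf: (5 − 5.375)² / 5.375 = 0.0262
χ² = 0.0029 + 0.0010 + 0.0475 + 0.0262 = 0.0776 ≈ 0.078
Degrees of freedom = 4 − 1 = 3; critical value at α = 0.05 is 7.815.
Since 0.078 < 7.815, we fail to reject the null hypothesis — the data are consistent with the 9:3:3:1 ratio.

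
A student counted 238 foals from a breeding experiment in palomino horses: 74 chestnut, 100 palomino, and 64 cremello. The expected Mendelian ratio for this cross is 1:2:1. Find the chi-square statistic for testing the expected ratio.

6.908

Expected counts for N = 238 under a 1:2:1 ratio (total parts = 4):
  chestnut: 238 × 1/4 = 59.5
  palomino: 238 × 2/4 = 119
  cremello: 238 × 1/4 = 59.5
χ² = Σ (O − E)² / E
  chestnut: (74 − 59.5)² / 59.5 = 3.5336
  palomino: (100 − 119)² / 119 = 3.0336
  cremello: (64 − 59.5)² / 59.5 = 0.3403
χ² = 3.5336 + 3.0336 + 0.3403 = 6.9075 ≈ 6.908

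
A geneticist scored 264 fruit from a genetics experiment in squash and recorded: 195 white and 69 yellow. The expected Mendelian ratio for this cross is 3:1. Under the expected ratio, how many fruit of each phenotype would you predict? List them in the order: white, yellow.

198, 66

Total ratio parts = 4. Expected numbers out of 264:
  white: 264 × 3/4 = 198
  yellow: 264 × 1/4 = 66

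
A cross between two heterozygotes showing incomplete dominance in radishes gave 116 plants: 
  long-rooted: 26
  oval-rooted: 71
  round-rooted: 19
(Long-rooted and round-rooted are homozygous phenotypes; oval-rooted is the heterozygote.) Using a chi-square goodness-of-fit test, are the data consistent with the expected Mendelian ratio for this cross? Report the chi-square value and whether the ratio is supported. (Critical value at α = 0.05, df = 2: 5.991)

6.672; not consistent

With incomplete dominance, a heterozygote × heterozygote cross gives a 1:2:1 phenotypic ratio.
Under the 1:2:1 hypothesis (Σ ratio = 4, N = 116):
  long-rooted: 116 × 1/4 = 29
  oval-rooted: 116 × 2/4 = 58
  round-rooted: 116 × 1/4 = 29
χ² = Σ (O − E)² / E
  long-rooted: (26 − 29)² / 29 = 0.3103
  oval-rooted: (71 − 58)² / 58 = 2.9138
  round-rooted: (19 − 29)² / 29 = 3.4483
χ² = 0.3103 + 2.9138 + 3.4483 = 6.6724 ≈ 6.672
Degrees of freedom = 3 − 1 = 2; critical value at α = 0.05 is 5.991.
Since 6.672 > 5.991, we reject the null hypothesis — the data do not fit the 1:2:1 ratio.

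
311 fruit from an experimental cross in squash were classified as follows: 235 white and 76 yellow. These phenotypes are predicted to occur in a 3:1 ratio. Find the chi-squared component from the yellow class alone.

0.039

Under the 3:1 hypothesis (Σ ratio = 4, N = 311):
  white: 311 × 3/4 = 233.25
  yellow: 311 × 1/4 = 77.75
Contribution of yellow: (76 − 77.75)² / 77.75 = 0.0394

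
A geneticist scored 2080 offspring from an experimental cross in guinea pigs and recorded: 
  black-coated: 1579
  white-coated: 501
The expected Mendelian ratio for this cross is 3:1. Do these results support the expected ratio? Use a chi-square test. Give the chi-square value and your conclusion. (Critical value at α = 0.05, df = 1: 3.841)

Under the 3:1 hypothesis (Σ ratio = 4, N = 2080):
  black-coated: 2080 × 3/4 = 1560
  white-coated: 2080 × 1/4 = 520
χ² = Σ (O − E)² / E
  black-coated: (1579 − 1560)² / 1560 = 0.2314
  white-coated: (501 − 520)² / 520 = 0.6942
χ² = 0.2314 + 0.6942 = 0.9256 ≈ 0.926
Degrees of freedom = 2 − 1 = 1; critical value at α = 0.05 is 3.841.
Since 0.926 < 3.841, we fail to reject the null hypothesis — the data are consistent with the 3:1 ratio.

0.926; consistent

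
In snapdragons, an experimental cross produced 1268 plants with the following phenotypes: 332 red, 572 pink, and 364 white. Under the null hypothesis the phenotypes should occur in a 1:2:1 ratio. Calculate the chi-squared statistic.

Under the 1:2:1 hypothesis (Σ ratio = 4, N = 1268):
  red: 1268 × 1/4 = 317
  pink: 1268 × 2/4 = 634
  white: 1268 × 1/4 = 317
χ² = Σ (O − E)² / E
  red: (332 − 317)² / 317 = 0.7098
  pink: (572 − 634)² / 634 = 6.0631
  white: (364 − 317)² / 317 = 6.9685
χ² = 0.7098 + 6.0631 + 6.9685 = 13.7414 ≈ 13.741

13.741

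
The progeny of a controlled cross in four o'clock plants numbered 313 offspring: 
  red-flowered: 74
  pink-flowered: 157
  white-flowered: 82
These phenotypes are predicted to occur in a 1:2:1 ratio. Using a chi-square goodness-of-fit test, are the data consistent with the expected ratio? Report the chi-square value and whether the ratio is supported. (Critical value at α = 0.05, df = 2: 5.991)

0.412; consistent

Total ratio parts = 4. Expected numbers out of 313:
  red-flowered: 313 × 1/4 = 78.25
  pink-flowered: 313 × 2/4 = 156.5
  white-flowered: 313 × 1/4 = 78.25
χ² = Σ (O − E)² / E
  red-flowered: (74 − 78.25)² / 78.25 = 0.2308
  pink-flowered: (157 − 156.5)² / 156.5 = 0.0016
  white-flowered: (82 − 78.25)² / 78.25 = 0.1797
χ² = 0.2308 + 0.0016 + 0.1797 = 0.4121 ≈ 0.412
Degrees of freedom = 3 − 1 = 2; critical value at α = 0.05 is 5.991.
Since 0.412 < 5.991, we fail to reject the null hypothesis — the data are consistent with the 1:2:1 ratio.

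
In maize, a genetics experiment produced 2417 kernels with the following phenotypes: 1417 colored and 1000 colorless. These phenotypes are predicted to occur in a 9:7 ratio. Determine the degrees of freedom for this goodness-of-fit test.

A goodness-of-fit test with 2 phenotype classes has df = 2 − 1 = 1.

1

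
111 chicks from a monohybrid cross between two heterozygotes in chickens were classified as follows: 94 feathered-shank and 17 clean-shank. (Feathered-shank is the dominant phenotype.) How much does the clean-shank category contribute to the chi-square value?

4.164

For a monohybrid cross between heterozygotes with complete dominance, the expected phenotypic ratio is 3:1.
The 3:1 ratio has 4 parts, so with N = 111 the expected counts are:
  feathered-shank: 111 × 3/4 = 83.25
  clean-shank: 111 × 1/4 = 27.75
Contribution of clean-shank: (17 − 27.75)² / 27.75 = 4.1644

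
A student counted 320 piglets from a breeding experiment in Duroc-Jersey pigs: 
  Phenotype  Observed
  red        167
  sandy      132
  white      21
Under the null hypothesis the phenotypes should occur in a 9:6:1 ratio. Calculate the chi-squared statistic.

2.189

The 9:6:1 ratio has 16 parts, so with N = 320 the expected counts are:
  red: 320 × 9/16 = 180
  sandy: 320 × 6/16 = 120
  white: 320 × 1/16 = 20
χ² = Σ (O − E)² / E
  red: (167 − 180)² / 180 = 0.9389
  sandy: (132 − 120)² / 120 = 1.2000
  white: (21 − 20)² / 20 = 0.0500
χ² = 0.9389 + 1.2000 + 0.0500 = 2.1889 ≈ 2.189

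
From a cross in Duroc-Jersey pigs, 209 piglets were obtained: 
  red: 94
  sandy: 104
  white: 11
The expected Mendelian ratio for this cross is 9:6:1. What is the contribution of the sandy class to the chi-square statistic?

Under the 9:6:1 hypothesis (Σ ratio = 16, N = 209):
  red: 209 × 9/16 = 117.5625
  sandy: 209 × 6/16 = 78.375
  white: 209 × 1/16 = 13.0625
Contribution of sandy: (104 − 78.375)² / 78.375 = 8.3782

8.378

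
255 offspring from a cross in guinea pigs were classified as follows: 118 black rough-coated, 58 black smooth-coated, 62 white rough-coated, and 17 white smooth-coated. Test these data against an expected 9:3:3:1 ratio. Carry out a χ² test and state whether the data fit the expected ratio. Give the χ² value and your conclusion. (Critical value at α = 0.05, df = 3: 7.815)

10.963; not consistent

Under the 9:3:3:1 hypothesis (Σ ratio = 16, N = 255):
  black rough-coated: 255 × 9/16 = 143.4375
  black smooth-coated: 255 × 3/16 = 47.8125
  white rough-coated: 255 × 3/16 = 47.8125
  white smooth-coated: 255 × 1/16 = 15.9375
χ² = Σ (O − E)² / E
  black rough-coated: (118 − 143.4375)² / 143.4375 = 4.5111
  black smooth-coated: (58 − 47.8125)² / 47.8125 = 2.1707
  white rough-coated: (62 − 47.8125)² / 47.8125 = 4.2099
  white smooth-coated: (17 − 15.9375)² / 15.9375 = 0.0708
χ² = 4.5111 + 2.1707 + 4.2099 + 0.0708 = 10.9625 ≈ 10.963
Degrees of freedom = 4 − 1 = 3; critical value at α = 0.05 is 7.815.
Since 10.963 > 7.815, we reject the null hypothesis — the data do not fit the 9:3:3:1 ratio.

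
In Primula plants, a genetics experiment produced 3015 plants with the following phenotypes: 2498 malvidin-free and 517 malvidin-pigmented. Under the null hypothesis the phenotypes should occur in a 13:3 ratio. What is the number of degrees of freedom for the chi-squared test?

1

A goodness-of-fit test with 2 phenotype classes has df = 2 − 1 = 1.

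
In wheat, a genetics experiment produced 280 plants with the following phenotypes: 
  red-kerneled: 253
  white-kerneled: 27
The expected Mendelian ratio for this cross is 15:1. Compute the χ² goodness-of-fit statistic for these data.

5.501

The 15:1 ratio has 16 parts, so with N = 280 the expected counts are:
  red-kerneled: 280 × 15/16 = 262.5
  white-kerneled: 280 × 1/16 = 17.5
χ² = Σ (O − E)² / E
  red-kerneled: (253 − 262.5)² / 262.5 = 0.3438
  white-kerneled: (27 − 17.5)² / 17.5 = 5.1571
χ² = 0.3438 + 5.1571 = 5.5009 ≈ 5.501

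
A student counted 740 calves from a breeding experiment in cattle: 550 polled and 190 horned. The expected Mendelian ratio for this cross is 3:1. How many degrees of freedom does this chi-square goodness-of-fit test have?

A goodness-of-fit test with 2 phenotype classes has df = 2 − 1 = 1.

1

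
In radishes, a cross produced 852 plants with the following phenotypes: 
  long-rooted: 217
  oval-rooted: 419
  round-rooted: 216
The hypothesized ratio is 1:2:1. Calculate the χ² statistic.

0.232

Expected counts for N = 852 under a 1:2:1 ratio (total parts = 4):
  long-rooted: 852 × 1/4 = 213
  oval-rooted: 852 × 2/4 = 426
  round-rooted: 852 × 1/4 = 213
χ² = Σ (O − E)² / E
  long-rooted: (217 − 213)² / 213 = 0.0751
  oval-rooted: (419 − 426)² / 426 = 0.1150
  round-rooted: (216 − 213)² / 213 = 0.0423
χ² = 0.0751 + 0.1150 + 0.0423 = 0.2324 ≈ 0.232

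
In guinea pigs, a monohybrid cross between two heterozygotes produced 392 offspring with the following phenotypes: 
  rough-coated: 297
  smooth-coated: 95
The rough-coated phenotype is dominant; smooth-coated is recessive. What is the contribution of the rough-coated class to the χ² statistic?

For a monohybrid cross between heterozygotes with complete dominance, the expected phenotypic ratio is 3:1.
Under the 3:1 hypothesis (Σ ratio = 4, N = 392):
  rough-coated: 392 × 3/4 = 294
  smooth-coated: 392 × 1/4 = 98
Contribution of rough-coated: (297 − 294)² / 294 = 0.0306

0.031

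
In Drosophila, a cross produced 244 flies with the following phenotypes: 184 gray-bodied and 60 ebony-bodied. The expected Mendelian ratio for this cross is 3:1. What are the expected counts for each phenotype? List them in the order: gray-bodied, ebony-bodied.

183, 61

Expected counts for N = 244 under a 3:1 ratio (total parts = 4):
  gray-bodied: 244 × 3/4 = 183
  ebony-bodied: 244 × 1/4 = 61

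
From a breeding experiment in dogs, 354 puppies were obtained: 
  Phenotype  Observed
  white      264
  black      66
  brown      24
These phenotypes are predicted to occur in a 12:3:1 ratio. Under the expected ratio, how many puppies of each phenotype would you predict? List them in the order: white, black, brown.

265.5, 66.375, 22.125

Total ratio parts = 16. Expected numbers out of 354:
  white: 354 × 12/16 = 265.5
  black: 354 × 3/16 = 66.375
  brown: 354 × 1/16 = 22.125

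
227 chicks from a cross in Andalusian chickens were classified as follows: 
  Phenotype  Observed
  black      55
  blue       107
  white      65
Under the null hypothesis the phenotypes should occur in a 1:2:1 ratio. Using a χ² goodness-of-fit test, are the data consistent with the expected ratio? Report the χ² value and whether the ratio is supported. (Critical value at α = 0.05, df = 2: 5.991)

Expected counts for N = 227 under a 1:2:1 ratio (total parts = 4):
  black: 227 × 1/4 = 56.75
  blue: 227 × 2/4 = 113.5
  white: 227 × 1/4 = 56.75
χ² = Σ (O − E)² / E
  black: (55 − 56.75)² / 56.75 = 0.0540
  blue: (107 − 113.5)² / 113.5 = 0.3722
  white: (65 − 56.75)² / 56.75 = 1.1993
χ² = 0.0540 + 0.3722 + 1.1993 = 1.6255 ≈ 1.626
Degrees of freedom = 3 − 1 = 2; critical value at α = 0.05 is 5.991.
Since 1.626 < 5.991, we fail to reject the null hypothesis — the data are consistent with the 1:2:1 ratio.

1.626; consistent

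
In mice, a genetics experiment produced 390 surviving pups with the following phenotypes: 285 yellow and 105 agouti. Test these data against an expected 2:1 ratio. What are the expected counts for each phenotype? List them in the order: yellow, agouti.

260, 130

The 2:1 ratio has 3 parts, so with N = 390 the expected counts are:
  yellow: 390 × 2/3 = 260
  agouti: 390 × 1/3 = 130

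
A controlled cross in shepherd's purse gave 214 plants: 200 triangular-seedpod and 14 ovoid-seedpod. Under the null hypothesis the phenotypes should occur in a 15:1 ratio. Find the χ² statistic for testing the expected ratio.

Under the 15:1 hypothesis (Σ ratio = 16, N = 214):
  triangular-seedpod: 214 × 15/16 = 200.625
  ovoid-seedpod: 214 × 1/16 = 13.375
χ² = Σ (O − E)² / E
  triangular-seedpod: (200 − 200.625)² / 200.625 = 0.0019
  ovoid-seedpod: (14 − 13.375)² / 13.375 = 0.0292
χ² = 0.0019 + 0.0292 = 0.0311 ≈ 0.031

0.031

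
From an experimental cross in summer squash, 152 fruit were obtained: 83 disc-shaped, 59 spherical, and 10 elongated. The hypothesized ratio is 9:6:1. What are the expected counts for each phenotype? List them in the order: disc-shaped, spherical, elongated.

The 9:6:1 ratio has 16 parts, so with N = 152 the expected counts are:
  disc-shaped: 152 × 9/16 = 85.5
  spherical: 152 × 6/16 = 57
  elongated: 152 × 1/16 = 9.5

85.5, 57, 9.5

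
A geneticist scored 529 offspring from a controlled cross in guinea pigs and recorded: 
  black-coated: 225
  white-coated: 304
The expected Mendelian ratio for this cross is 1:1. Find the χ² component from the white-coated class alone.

5.899

Expected counts for N = 529 under a 1:1 ratio (total parts = 2):
  black-coated: 529 × 1/2 = 264.5
  white-coated: 529 × 1/2 = 264.5
Contribution of white-coated: (304 − 264.5)² / 264.5 = 5.8989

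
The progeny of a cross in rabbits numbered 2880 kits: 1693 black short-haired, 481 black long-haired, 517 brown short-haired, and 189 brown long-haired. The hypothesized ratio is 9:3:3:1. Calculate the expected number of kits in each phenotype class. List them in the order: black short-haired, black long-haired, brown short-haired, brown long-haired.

1620, 540, 540, 180

Under the 9:3:3:1 hypothesis (Σ ratio = 16, N = 2880):
  black short-haired: 2880 × 9/16 = 1620
  black long-haired: 2880 × 3/16 = 540
  brown short-haired: 2880 × 3/16 = 540
  brown long-haired: 2880 × 1/16 = 180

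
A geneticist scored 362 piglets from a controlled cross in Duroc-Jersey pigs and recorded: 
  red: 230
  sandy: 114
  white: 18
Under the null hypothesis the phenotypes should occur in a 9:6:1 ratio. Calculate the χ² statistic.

The 9:6:1 ratio has 16 parts, so with N = 362 the expected counts are:
  red: 362 × 9/16 = 203.625
  sandy: 362 × 6/16 = 135.75
  white: 362 × 1/16 = 22.625
χ² = Σ (O − E)² / E
  red: (230 − 203.625)² / 203.625 = 3.4163
  sandy: (114 − 135.75)² / 135.75 = 3.4848
  white: (18 − 22.625)² / 22.625 = 0.9454
χ² = 3.4163 + 3.4848 + 0.9454 = 7.8465 ≈ 7.847

7.847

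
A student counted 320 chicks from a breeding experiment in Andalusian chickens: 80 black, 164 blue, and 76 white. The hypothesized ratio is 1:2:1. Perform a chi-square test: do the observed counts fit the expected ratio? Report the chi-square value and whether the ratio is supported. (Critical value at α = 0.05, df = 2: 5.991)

0.300; consistent

Under the 1:2:1 hypothesis (Σ ratio = 4, N = 320):
  black: 320 × 1/4 = 80
  blue: 320 × 2/4 = 160
  white: 320 × 1/4 = 80
χ² = Σ (O − E)² / E
  black: (80 − 80)² / 80 = 0.0000
  blue: (164 − 160)² / 160 = 0.1000
  white: (76 − 80)² / 80 = 0.2000
χ² = 0.0000 + 0.1000 + 0.2000 = 0.300
Degrees of freedom = 3 − 1 = 2; critical value at α = 0.05 is 5.991.
Since 0.300 < 5.991, we fail to reject the null hypothesis — the data are consistent with the 1:2:1 ratio.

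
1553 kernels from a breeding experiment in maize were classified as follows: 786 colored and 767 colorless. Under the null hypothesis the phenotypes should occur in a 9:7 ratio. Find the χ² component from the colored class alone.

8.777

Expected counts for N = 1553 under a 9:7 ratio (total parts = 16):
  colored: 1553 × 9/16 = 873.5625
  colorless: 1553 × 7/16 = 679.4375
Contribution of colored: (786 − 873.5625)² / 873.5625 = 8.7769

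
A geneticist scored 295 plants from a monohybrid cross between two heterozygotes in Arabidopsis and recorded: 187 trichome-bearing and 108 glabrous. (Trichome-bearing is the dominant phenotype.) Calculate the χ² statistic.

21.208

For a monohybrid cross between heterozygotes with complete dominance, the expected phenotypic ratio is 3:1.
Total ratio parts = 4. Expected numbers out of 295:
  trichome-bearing: 295 × 3/4 = 221.25
  glabrous: 295 × 1/4 = 73.75
χ² = Σ (O − E)² / E
  trichome-bearing: (187 − 221.25)² / 221.25 = 5.3020
  glabrous: (108 − 73.75)² / 73.75 = 15.9059
χ² = 5.3020 + 15.9059 = 21.2079 ≈ 21.208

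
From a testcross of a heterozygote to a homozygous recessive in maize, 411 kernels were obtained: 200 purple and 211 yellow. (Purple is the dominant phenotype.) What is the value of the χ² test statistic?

0.294

A testcross of a heterozygote (Aa × aa) gives a 1:1 phenotypic ratio.
Total ratio parts = 2. Expected numbers out of 411:
  purple: 411 × 1/2 = 205.5
  yellow: 411 × 1/2 = 205.5
χ² = Σ (O − E)² / E
  purple: (200 − 205.5)² / 205.5 = 0.1472
  yellow: (211 − 205.5)² / 205.5 = 0.1472
χ² = 0.1472 + 0.1472 = 0.2944 ≈ 0.294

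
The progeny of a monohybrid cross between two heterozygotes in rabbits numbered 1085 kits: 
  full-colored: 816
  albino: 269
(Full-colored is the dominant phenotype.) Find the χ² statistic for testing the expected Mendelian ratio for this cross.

0.025

For a monohybrid cross between heterozygotes with complete dominance, the expected phenotypic ratio is 3:1.
Under the 3:1 hypothesis (Σ ratio = 4, N = 1085):
  full-colored: 1085 × 3/4 = 813.75
  albino: 1085 × 1/4 = 271.25
χ² = Σ (O − E)² / E
  full-colored: (816 − 813.75)² / 813.75 = 0.0062
  albino: (269 − 271.25)² / 271.25 = 0.0187
χ² = 0.0062 + 0.0187 = 0.0249 ≈ 0.025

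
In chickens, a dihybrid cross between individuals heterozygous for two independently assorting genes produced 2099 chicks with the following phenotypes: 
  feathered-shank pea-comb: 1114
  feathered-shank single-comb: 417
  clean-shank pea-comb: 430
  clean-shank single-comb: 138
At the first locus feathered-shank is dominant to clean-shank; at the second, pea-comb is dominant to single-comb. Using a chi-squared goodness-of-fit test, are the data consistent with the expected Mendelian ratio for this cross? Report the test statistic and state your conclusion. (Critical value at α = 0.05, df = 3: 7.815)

A dihybrid F₂ with independent assortment and complete dominance at both loci gives a 9:3:3:1 phenotypic ratio.
Under the 9:3:3:1 hypothesis (Σ ratio = 16, N = 2099):
  feathered-shank pea-comb: 2099 × 9/16 = 1180.6875
  feathered-shank single-comb: 2099 × 3/16 = 393.5625
  clean-shank pea-comb: 2099 × 3/16 = 393.5625
  clean-shank single-comb: 2099 × 1/16 = 131.1875
χ² = Σ (O − E)² / E
  feathered-shank pea-comb: (1114 − 1180.6875)² / 1180.6875 = 3.7666
  feathered-shank single-comb: (417 − 393.5625)² / 393.5625 = 1.3958
  clean-shank pea-comb: (430 − 393.5625)² / 393.5625 = 3.3735
  clean-shank single-comb: (138 − 131.1875)² / 131.1875 = 0.3538
χ² = 3.7666 + 1.3958 + 3.3735 + 0.3538 = 8.8897 ≈ 8.890
Degrees of freedom = 4 − 1 = 3; critical value at α = 0.05 is 7.815.
Since 8.890 > 7.815, we reject the null hypothesis — the data do not fit the 9:3:3:1 ratio.

8.890; not consistent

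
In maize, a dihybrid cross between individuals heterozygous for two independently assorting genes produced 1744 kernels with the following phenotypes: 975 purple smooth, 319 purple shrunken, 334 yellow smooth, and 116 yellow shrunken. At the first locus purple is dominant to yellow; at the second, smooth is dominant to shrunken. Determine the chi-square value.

0.832

A dihybrid F₂ with independent assortment and complete dominance at both loci gives a 9:3:3:1 phenotypic ratio.
Expected counts for N = 1744 under a 9:3:3:1 ratio (total parts = 16):
  purple smooth: 1744 × 9/16 = 981
  purple shrunken: 1744 × 3/16 = 327
  yellow smooth: 1744 × 3/16 = 327
  yellow shrunken: 1744 × 1/16 = 109
χ² = Σ (O − E)² / E
  purple smooth: (975 − 981)² / 981 = 0.0367
  purple shrunken: (319 − 327)² / 327 = 0.1957
  yellow smooth: (334 − 327)² / 327 = 0.1498
  yellow shrunken: (116 − 109)² / 109 = 0.4495
χ² = 0.0367 + 0.1957 + 0.1498 + 0.4495 = 0.8317 ≈ 0.832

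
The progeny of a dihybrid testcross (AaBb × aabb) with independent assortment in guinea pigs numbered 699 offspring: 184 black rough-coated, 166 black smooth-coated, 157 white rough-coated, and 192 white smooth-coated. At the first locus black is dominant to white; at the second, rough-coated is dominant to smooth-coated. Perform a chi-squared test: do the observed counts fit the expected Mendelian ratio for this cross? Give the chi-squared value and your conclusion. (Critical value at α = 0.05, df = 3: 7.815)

4.433; consistent

A dihybrid testcross with independent assortment gives a 1:1:1:1 ratio.
Expected counts for N = 699 under a 1:1:1:1 ratio (total parts = 4):
  black rough-coated: 699 × 1/4 = 174.75
  black smooth-coated: 699 × 1/4 = 174.75
  white rough-coated: 699 × 1/4 = 174.75
  white smooth-coated: 699 × 1/4 = 174.75
χ² = Σ (O − E)² / E
  black rough-coated: (184 − 174.75)² / 174.75 = 0.4896
  black smooth-coated: (166 − 174.75)² / 174.75 = 0.4381
  white rough-coated: (157 − 174.75)² / 174.75 = 1.8029
  white smooth-coated: (192 − 174.75)² / 174.75 = 1.7028
χ² = 0.4896 + 0.4381 + 1.8029 + 1.7028 = 4.4334 ≈ 4.433
Degrees of freedom = 4 − 1 = 3; critical value at α = 0.05 is 7.815.
Since 4.433 < 7.815, we fail to reject the null hypothesis — the data are consistent with the 1:1:1:1 ratio.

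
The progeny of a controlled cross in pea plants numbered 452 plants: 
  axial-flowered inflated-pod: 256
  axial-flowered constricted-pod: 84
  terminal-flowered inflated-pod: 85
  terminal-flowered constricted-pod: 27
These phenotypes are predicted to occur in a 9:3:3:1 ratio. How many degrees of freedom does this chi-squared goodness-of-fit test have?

3

A goodness-of-fit test with 4 phenotype classes has df = 4 − 1 = 3.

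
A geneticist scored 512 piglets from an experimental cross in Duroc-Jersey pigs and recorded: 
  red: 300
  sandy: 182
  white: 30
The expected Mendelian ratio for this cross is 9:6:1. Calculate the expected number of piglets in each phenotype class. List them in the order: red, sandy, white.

288, 192, 32

Total ratio parts = 16. Expected numbers out of 512:
  red: 512 × 9/16 = 288
  sandy: 512 × 6/16 = 192
  white: 512 × 1/16 = 32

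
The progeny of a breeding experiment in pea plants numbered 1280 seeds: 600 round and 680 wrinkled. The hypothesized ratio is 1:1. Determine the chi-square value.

5.000

Under the 1:1 hypothesis (Σ ratio = 2, N = 1280):
  round: 1280 × 1/2 = 640
  wrinkled: 1280 × 1/2 = 640
χ² = Σ (O − E)² / E
  round: (600 − 640)² / 640 = 2.5000
  wrinkled: (680 − 640)² / 640 = 2.5000
χ² = 2.5000 + 2.5000 = 5.000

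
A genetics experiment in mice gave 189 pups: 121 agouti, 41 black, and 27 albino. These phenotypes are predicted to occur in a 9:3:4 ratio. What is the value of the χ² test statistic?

11.581

Expected counts for N = 189 under a 9:3:4 ratio (total parts = 16):
  agouti: 189 × 9/16 = 106.3125
  black: 189 × 3/16 = 35.4375
  albino: 189 × 4/16 = 47.25
χ² = Σ (O − E)² / E
  agouti: (121 − 106.3125)² / 106.3125 = 2.0291
  black: (41 − 35.4375)² / 35.4375 = 0.8731
  albino: (27 − 47.25)² / 47.25 = 8.6786
χ² = 2.0291 + 0.8731 + 8.6786 = 11.5808 ≈ 11.581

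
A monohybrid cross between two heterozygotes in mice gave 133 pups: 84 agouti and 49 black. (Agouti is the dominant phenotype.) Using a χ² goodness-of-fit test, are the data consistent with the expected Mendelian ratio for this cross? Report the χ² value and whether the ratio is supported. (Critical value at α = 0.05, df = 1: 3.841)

9.947; not consistent

For a monohybrid cross between heterozygotes with complete dominance, the expected phenotypic ratio is 3:1.
Total ratio parts = 4. Expected numbers out of 133:
  agouti: 133 × 3/4 = 99.75
  black: 133 × 1/4 = 33.25
χ² = Σ (O − E)² / E
  agouti: (84 − 99.75)² / 99.75 = 2.4868
  black: (49 − 33.25)² / 33.25 = 7.4605
χ² = 2.4868 + 7.4605 = 9.9473 ≈ 9.947
Degrees of freedom = 2 − 1 = 1; critical value at α = 0.05 is 3.841.
Since 9.947 > 3.841, we reject the null hypothesis — the data do not fit the 3:1 ratio.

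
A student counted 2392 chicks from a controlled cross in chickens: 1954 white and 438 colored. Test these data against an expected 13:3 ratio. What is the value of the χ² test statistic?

Total ratio parts = 16. Expected numbers out of 2392:
  white: 2392 × 13/16 = 1943.5
  colored: 2392 × 3/16 = 448.5
χ² = Σ (O − E)² / E
  white: (1954 − 1943.5)² / 1943.5 = 0.0567
  colored: (438 − 448.5)² / 448.5 = 0.2458
χ² = 0.0567 + 0.2458 = 0.3025 ≈ 0.303

0.303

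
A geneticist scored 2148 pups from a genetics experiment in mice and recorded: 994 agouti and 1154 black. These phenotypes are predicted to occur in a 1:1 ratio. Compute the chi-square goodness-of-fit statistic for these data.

Total ratio parts = 2. Expected numbers out of 2148:
  agouti: 2148 × 1/2 = 1074
  black: 2148 × 1/2 = 1074
χ² = Σ (O − E)² / E
  agouti: (994 − 1074)² / 1074 = 5.9590
  black: (1154 − 1074)² / 1074 = 5.9590
χ² = 5.9590 + 5.9590 = 11.918

11.918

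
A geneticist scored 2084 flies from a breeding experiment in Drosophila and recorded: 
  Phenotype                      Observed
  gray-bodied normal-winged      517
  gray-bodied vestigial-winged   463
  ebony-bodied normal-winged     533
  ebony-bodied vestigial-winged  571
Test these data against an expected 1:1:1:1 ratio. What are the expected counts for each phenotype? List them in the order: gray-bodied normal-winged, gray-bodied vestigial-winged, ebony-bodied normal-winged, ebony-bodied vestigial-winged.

Expected counts for N = 2084 under a 1:1:1:1 ratio (total parts = 4):
  gray-bodied normal-winged: 2084 × 1/4 = 521
  gray-bodied vestigial-winged: 2084 × 1/4 = 521
  ebony-bodied normal-winged: 2084 × 1/4 = 521
  ebony-bodied vestigial-winged: 2084 × 1/4 = 521

521, 521, 521, 521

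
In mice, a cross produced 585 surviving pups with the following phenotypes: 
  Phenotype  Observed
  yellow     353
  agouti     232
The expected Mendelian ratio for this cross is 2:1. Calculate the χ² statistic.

The 2:1 ratio has 3 parts, so with N = 585 the expected counts are:
  yellow: 585 × 2/3 = 390
  agouti: 585 × 1/3 = 195
χ² = Σ (O − E)² / E
  yellow: (353 − 390)² / 390 = 3.5103
  agouti: (232 − 195)² / 195 = 7.0205
χ² = 3.5103 + 7.0205 = 10.5308 ≈ 10.531

10.531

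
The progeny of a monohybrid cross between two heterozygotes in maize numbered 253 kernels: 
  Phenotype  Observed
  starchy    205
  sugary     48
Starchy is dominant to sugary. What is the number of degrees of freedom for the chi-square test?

For a monohybrid cross between heterozygotes with complete dominance, the expected phenotypic ratio is 3:1.
A goodness-of-fit test with 2 phenotype classes has df = 2 − 1 = 1.

1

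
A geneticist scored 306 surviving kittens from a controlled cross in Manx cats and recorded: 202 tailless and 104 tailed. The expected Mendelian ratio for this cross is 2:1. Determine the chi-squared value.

Under the 2:1 hypothesis (Σ ratio = 3, N = 306):
  tailless: 306 × 2/3 = 204
  tailed: 306 × 1/3 = 102
χ² = Σ (O − E)² / E
  tailless: (202 − 204)² / 204 = 0.0196
  tailed: (104 − 102)² / 102 = 0.0392
χ² = 0.0196 + 0.0392 = 0.0588 ≈ 0.059

0.059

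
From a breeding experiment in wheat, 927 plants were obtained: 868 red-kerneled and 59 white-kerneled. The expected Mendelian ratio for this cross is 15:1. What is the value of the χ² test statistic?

Total ratio parts = 16. Expected numbers out of 927:
  red-kerneled: 927 × 15/16 = 869.0625
  white-kerneled: 927 × 1/16 = 57.9375
χ² = Σ (O − E)² / E
  red-kerneled: (868 − 869.0625)² / 869.0625 = 0.0013
  white-kerneled: (59 − 57.9375)² / 57.9375 = 0.0195
χ² = 0.0013 + 0.0195 = 0.0208 ≈ 0.021

0.021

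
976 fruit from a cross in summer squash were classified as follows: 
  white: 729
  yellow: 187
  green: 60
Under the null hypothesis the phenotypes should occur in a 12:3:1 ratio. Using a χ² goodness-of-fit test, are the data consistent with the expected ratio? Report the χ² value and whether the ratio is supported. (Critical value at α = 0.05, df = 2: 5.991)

0.116; consistent

The 12:3:1 ratio has 16 parts, so with N = 976 the expected counts are:
  white: 976 × 12/16 = 732
  yellow: 976 × 3/16 = 183
  green: 976 × 1/16 = 61
χ² = Σ (O − E)² / E
  white: (729 − 732)² / 732 = 0.0123
  yellow: (187 − 183)² / 183 = 0.0874
  green: (60 − 61)² / 61 = 0.0164
χ² = 0.0123 + 0.0874 + 0.0164 = 0.1161 ≈ 0.116
Degrees of freedom = 3 − 1 = 2; critical value at α = 0.05 is 5.991.
Since 0.116 < 5.991, we fail to reject the null hypothesis — the data are consistent with the 12:3:1 ratio.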